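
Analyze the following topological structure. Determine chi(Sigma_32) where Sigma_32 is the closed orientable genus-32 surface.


For a closed orientable surface of genus g: chi = 2 - 2g.
Here g = 32.
chi = 2 - 2*32 = 2 - 64 = -62

-62


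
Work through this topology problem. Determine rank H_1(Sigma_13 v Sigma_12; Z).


For a wedge: H_1(A v B) = H_1(A) + H_1(B).
b_1(Sigma_13) = 26, b_1(Sigma_12) = 24.
b_1 = 26 + 24 = 50

50


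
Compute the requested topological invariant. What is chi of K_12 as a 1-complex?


K_12: V = 12, E = C(12,2) = 66.
chi = V - E = 12 - 66 = -54

-54


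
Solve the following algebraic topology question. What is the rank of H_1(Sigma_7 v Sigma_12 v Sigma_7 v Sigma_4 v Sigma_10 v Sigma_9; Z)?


For a wedge X v Y: reduced H_k(X v Y) = H_k(X) + H_k(Y).
Each Sigma_g contributes b_1 = 2g.
b_1 = 14 + 24 + 14 + 8 + 20 + 18 = 98

98


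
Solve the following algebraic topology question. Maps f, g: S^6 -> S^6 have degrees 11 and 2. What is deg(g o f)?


Degree is multiplicative under composition: deg(g o f) = deg(g) * deg(f).
= 2 * 11 = 22

22


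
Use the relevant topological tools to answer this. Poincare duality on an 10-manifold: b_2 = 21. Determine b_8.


Poincare duality for closed orientable n-manifolds: b_k = b_{n-k}.
Here n = 10, so b_8 = b_2 = 21

21


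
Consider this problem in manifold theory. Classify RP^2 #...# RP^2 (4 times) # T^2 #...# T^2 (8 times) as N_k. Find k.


Since a >= 1, the sum is non-orientable; each T^2 can be replaced by RP^2 # RP^2 (since T^2#RP^2 = 3RP^2).
Total crosscaps k = 4 + 2*8 = 20.
Check via chi: chi = 4*1 + 8*0 - (4+8-1)*2 = -18 = 2 - k = -18. Consistent.

20


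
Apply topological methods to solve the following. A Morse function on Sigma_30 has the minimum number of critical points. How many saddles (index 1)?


A perfect Morse function has m_k = b_k.
For Sigma_30: b_0=1, b_1=2g=60, b_2=1.
Saddles m_1 = 2g = 60

60


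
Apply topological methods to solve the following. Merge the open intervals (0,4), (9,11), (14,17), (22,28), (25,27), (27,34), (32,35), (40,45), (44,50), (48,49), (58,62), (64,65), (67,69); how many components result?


Sort and merge overlapping open intervals.
Merged: (0,4), (9,11), (14,17), (22,35), (40,50), (58,62), (64,65), (67,69).
Number of components = 8

8


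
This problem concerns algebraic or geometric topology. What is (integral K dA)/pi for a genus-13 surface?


Gauss-Bonnet: integral K dA = 2*pi*chi(M).
chi(Sigma_13) = 2 - 2*13 = -24.
(integral K dA)/pi = 2*chi = 2*(-24) = -48

-48


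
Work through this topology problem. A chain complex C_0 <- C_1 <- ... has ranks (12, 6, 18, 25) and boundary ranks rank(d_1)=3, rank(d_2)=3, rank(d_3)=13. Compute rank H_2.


rank H_k = rank(ker d_k) - rank(im d_{k+1}).
rank(ker d_2) = rank(C_2) - rank(d_2) = 18 - 3 = 15.
rank(im d_{2+1}) = 13.
rank H_2 = 15 - 13 = 2

2


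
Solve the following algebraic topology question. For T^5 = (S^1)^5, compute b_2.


By the Kunneth formula, b_k(T^n) = C(n,k).
b_2(T^5) = C(5,2).
C(5,2) = 5!/(2!*3!) = 10

10


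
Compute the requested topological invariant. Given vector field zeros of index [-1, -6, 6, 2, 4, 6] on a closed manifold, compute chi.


Poincare-Hopf: chi(M) = sum of indices of zeros.
chi = (-1) + (-6) + (6) + (2) + (4) + (6) = 11

11


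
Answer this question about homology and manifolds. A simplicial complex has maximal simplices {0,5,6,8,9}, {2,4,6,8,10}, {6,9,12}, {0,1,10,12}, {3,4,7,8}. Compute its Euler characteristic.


Enumerate all faces; f-vector: f_0=12, f_1=32, f_2=29, f_3=12, f_4=2.
chi = sum (-1)^k f_k = -1

-1


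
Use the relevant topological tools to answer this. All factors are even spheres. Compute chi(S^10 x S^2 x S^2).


chi is multiplicative: chi(X x Y) = chi(X) chi(Y).
Each even-dim sphere has chi = 2. There are 3 factors.
chi = 2^3 = 8

8


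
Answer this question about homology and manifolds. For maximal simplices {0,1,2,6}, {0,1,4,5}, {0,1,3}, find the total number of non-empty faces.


Each maximal simplex on m vertices has 2^m - 1 nonempty faces.
Take the union (dedupe shared faces).
Total distinct faces = 31

31


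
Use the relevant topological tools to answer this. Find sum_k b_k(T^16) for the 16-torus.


b_k(T^16) = C(16,k), so the sum over k is sum_k C(16,k) = 2^16.
Total = 2^16 = 65536

65536


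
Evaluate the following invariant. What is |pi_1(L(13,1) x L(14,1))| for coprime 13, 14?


pi_1(X x Y) = pi_1(X) x pi_1(Y).
pi_1(L(13,1)) = Z/13, pi_1(L(14,1)) = Z/14.
|Z/13 x Z/14| = 13 * 14 = 182

182


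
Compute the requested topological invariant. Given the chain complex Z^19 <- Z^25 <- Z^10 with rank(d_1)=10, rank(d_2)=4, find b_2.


rank H_k = rank(ker d_k) - rank(im d_{k+1}).
rank(ker d_2) = rank(C_2) - rank(d_2) = 10 - 4 = 6.
rank(im d_{2+1}) = 0.
rank H_2 = 6 - 0 = 6

6


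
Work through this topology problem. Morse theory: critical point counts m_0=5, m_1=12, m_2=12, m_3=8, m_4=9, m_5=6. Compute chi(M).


Morse theory: chi(M) = sum_k (-1)^k m_k where m_k = #(index-k critical points).
= (5) + (-12) + (12) + (-8) + (9) + (-6) = 0

0


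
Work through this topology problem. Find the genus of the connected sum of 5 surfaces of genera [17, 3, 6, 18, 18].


Genus is additive under connected sum of orientable surfaces.
g = 17 + 3 + 6 + 18 + 18 = 62

62


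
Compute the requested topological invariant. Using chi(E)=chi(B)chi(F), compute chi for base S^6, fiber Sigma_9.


chi(S^6) = 2 (n even), chi(Sigma_9) = 2 - 2*9 = -16.
chi(E) = 2 * (-16) = -32

-32


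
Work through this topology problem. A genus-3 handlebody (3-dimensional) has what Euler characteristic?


A genus-g handlebody deformation retracts to a wedge of g circles.
chi(vee_g S^1) = 1 - g.
chi(H_3) = 1 - 3 = -2

-2


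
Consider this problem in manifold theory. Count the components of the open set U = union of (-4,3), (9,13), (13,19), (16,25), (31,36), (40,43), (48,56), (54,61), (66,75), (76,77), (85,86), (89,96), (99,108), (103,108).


Sort and merge overlapping open intervals.
Merged: (-4,3), (9,13), (13,25), (31,36), (40,43), (48,61), (66,75), (76,77), (85,86), (89,96), (99,108).
Number of components = 11

11


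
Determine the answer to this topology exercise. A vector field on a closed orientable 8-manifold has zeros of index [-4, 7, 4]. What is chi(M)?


Poincare-Hopf: chi(M) = sum of indices of zeros.
chi = (-4) + (7) + (4) = 7

7


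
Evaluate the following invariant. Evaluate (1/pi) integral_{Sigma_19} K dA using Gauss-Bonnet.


Gauss-Bonnet: integral K dA = 2*pi*chi(M).
chi(Sigma_19) = 2 - 2*19 = -36.
(integral K dA)/pi = 2*chi = 2*(-36) = -72

-72


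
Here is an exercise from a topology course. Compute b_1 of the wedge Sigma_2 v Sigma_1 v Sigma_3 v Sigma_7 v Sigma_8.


For a wedge X v Y: reduced H_k(X v Y) = H_k(X) + H_k(Y).
Each Sigma_g contributes b_1 = 2g.
b_1 = 4 + 2 + 6 + 14 + 16 = 42

42


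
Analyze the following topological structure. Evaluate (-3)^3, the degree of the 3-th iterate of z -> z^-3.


deg(f) = -3. Degree is multiplicative: deg(f^3) = (deg f)^3.
deg(f^3) = (-3)^3 = -27

-27


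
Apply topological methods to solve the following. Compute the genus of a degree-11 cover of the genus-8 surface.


For an n-sheeted cover: chi(E) = n * chi(B).
chi(Sigma_8) = 2 - 2*8 = -14.
chi(E) = 11 * (-14) = -154.
genus(E) = (2 - chi(E))/2 = (2 - (-154))/2 = 156/2 = 78

78


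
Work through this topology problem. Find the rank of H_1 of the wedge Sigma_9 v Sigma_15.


For a wedge: H_1(A v B) = H_1(A) + H_1(B).
b_1(Sigma_9) = 18, b_1(Sigma_15) = 30.
b_1 = 18 + 30 = 48

48


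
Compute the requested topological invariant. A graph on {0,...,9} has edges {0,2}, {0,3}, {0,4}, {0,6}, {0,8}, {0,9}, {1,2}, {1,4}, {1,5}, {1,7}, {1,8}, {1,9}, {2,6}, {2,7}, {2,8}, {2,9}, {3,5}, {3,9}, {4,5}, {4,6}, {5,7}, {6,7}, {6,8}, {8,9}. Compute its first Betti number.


b_1 = E - V + (number of components).
E = 24, V = 10, components = 1.
b_1 = 24 - 10 + 1 = 15

15


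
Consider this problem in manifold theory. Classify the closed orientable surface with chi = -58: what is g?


chi = 2 - 2g for closed orientable surfaces.
-58 = 2 - 2g
2g = 2 - (-58) = 60
g = 30

30


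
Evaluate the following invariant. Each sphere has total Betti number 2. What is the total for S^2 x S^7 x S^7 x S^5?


Total Betti number is multiplicative under products.
Each S^d (d>=1) has total Betti number 2.
There are 4 sphere factors.
Total = 2^4 = 16

16


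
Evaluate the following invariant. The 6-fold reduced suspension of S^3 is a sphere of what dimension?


Each suspension raises dimension by 1: Sigma S^n = S^{n+1}.
Sigma^6 S^3 = S^{3+6} = S^9

9


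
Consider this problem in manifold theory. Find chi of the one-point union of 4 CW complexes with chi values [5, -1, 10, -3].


chi(A v B) = chi(A) + chi(B) - 1 (one point identified).
For 4 spaces: chi = (sum chi_i) - (4 - 1).
sum = 11; chi = 11 - 3 = 8

8


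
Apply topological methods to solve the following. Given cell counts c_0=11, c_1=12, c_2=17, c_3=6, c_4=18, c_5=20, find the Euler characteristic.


chi = sum_k (-1)^k c_k.
= (-1)^0*11 + (-1)^1*12 + (-1)^2*17 + (-1)^3*6 + (-1)^4*18 + (-1)^5*20
= (11) + (-12) + (17) + (-6) + (18) + (-20)
= 8

8


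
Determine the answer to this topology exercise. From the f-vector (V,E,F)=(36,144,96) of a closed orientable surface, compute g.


chi = V - E + F = 36 - 144 + 96 = -12
For orientable closed surface: chi = 2 - 2g, so g = (2 - chi)/2.
g = (2 - (-12)) / 2 = 14 / 2 = 7

7


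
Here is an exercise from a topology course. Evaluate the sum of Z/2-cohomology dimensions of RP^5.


H^k(RP^5; Z/2) = Z/2 for each 0 <= k <= 5.
Total dimension = 5 + 1 = 6

6


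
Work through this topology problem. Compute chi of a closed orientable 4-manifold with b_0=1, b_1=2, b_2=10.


By Poincare duality b_k = b_{4-k}, so full Betti numbers: b_0=1, b_1=2, b_2=10, b_3=2, b_4=1.
chi = sum (-1)^k b_k = 8

8


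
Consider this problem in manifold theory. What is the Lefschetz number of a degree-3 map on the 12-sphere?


On S^12: L(f) = tr(f_0*) + (-1)^12 tr(f_12*) = 1 + (-1)^12 * deg(f).
L(f) = 1 + (-1)^12 * 3 = 1 + 3 = 4

4


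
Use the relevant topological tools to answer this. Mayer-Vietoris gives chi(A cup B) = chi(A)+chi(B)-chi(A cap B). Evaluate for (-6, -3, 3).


chi(A cup B) = chi(A) + chi(B) - chi(A cap B)
= -6 + (-3) - (3)
= -12

-12


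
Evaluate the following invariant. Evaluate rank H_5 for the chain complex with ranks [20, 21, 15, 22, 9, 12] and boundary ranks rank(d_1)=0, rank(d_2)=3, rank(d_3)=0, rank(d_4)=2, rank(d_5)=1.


rank H_k = rank(ker d_k) - rank(im d_{k+1}).
rank(ker d_5) = rank(C_5) - rank(d_5) = 12 - 1 = 11.
rank(im d_{5+1}) = 0.
rank H_5 = 11 - 0 = 11

11


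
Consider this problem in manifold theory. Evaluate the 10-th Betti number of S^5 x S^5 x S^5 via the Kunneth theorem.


Each S^d has Poincare polynomial 1 + t^d.
The product S^5 x S^5 x S^5 has Poincare polynomial prod(1+t^d_i).
Expanding: b_0=1, b_5=3, b_10=3, b_15=1.
b_10 = 3

3


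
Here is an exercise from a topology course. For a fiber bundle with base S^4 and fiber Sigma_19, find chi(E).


chi(S^4) = 2 (n even), chi(Sigma_19) = 2 - 2*19 = -36.
chi(E) = 2 * (-36) = -72

-72


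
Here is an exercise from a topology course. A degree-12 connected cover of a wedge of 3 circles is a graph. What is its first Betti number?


Nielsen-Schreier: an index-n subgroup of F_r is free of rank 1 + n(r-1).
Equivalently: chi(cover) = n*chi(base); chi(vee_r S^1) = 1 - 3 = -2.
chi(E) = 12*(-2) = -24; rank = 1 - chi(E) = 1 - (-24) = 25.
rank = 1 + 12*(3-1) = 1 + 24 = 25

25


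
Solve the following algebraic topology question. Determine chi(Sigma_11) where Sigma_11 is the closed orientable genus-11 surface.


For a closed orientable surface of genus g: chi = 2 - 2g.
Here g = 11.
chi = 2 - 2*11 = 2 - 22 = -20

-20


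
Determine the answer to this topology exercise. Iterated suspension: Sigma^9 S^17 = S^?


Each suspension raises dimension by 1: Sigma S^n = S^{n+1}.
Sigma^9 S^17 = S^{17+9} = S^26

26


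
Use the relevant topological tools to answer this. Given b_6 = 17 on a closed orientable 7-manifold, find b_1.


Poincare duality for closed orientable n-manifolds: b_k = b_{n-k}.
Here n = 7, so b_1 = b_6 = 17

17


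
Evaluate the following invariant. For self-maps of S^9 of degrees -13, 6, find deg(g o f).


Degree is multiplicative under composition: deg(g o f) = deg(g) * deg(f).
= 6 * -13 = -78

-78


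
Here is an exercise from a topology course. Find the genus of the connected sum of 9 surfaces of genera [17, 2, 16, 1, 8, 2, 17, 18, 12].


Genus is additive under connected sum of orientable surfaces.
g = 17 + 2 + 16 + 1 + 8 + 2 + 17 + 18 + 12 = 93

93


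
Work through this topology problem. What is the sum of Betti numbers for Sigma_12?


For Sigma_12: b_0 = 1, b_1 = 2g = 24, b_2 = 1.
Total = 1 + 24 + 1 = 26

26


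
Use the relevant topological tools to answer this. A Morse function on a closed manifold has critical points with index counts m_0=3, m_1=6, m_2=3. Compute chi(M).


Morse theory: chi(M) = sum_k (-1)^k m_k where m_k = #(index-k critical points).
= (3) + (-6) + (3) = 0

0


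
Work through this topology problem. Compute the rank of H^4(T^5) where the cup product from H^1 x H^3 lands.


Cup product: H^p x H^q -> H^{p+q}; here p+q = 1+3 = 4.
rank H^k(T^n) = C(n,k).
C(5,4) = 5

5


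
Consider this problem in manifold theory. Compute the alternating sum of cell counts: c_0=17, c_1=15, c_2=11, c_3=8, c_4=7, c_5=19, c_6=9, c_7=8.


chi = sum_k (-1)^k c_k.
= (-1)^0*17 + (-1)^1*15 + (-1)^2*11 + (-1)^3*8 + (-1)^4*7 + (-1)^5*19 + (-1)^6*9 + (-1)^7*8
= (17) + (-15) + (11) + (-8) + (7) + (-19) + (9) + (-8)
= -6

-6


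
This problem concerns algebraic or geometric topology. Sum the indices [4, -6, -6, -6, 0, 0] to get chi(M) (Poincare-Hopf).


Poincare-Hopf: chi(M) = sum of indices of zeros.
chi = (4) + (-6) + (-6) + (-6) + (0) + (0) = -14

-14


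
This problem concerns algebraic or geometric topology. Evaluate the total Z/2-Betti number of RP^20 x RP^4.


dim H^*(RP^n; Z/2) = n+1 (one Z/2 in each degree 0..n).
Total Betti number is multiplicative.
Total = (20+1) * (4+1) = 21 * 5 = 105

105


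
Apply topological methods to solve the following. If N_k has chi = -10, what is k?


chi = 2 - k for closed non-orientable surfaces with k crosscaps.
-10 = 2 - k
k = 2 - (-10) = 12

12


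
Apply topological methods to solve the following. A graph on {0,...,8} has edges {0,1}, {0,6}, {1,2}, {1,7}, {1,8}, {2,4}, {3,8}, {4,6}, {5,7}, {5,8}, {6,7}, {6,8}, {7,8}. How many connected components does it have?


Run DFS/union-find over 9 vertices.
V = 9, E = 13.
Number of components = 1

1


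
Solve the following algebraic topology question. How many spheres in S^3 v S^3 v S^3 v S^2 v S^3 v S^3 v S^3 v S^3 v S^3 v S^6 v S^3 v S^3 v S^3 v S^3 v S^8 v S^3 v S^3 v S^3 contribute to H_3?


For a wedge of spheres, H_k (k>0) is free on one generator per sphere of dimension k.
Spheres of dimension 3: count = 15.
b_3 = 15

15


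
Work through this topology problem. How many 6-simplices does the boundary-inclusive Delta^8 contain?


Delta^8 has 8+1 vertices. A 6-face is a choice of 6+1 vertices.
f_6 = C(8+1, 6+1) = C(9,7) = 36

36


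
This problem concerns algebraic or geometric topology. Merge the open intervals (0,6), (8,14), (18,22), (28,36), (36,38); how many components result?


Sort and merge overlapping open intervals.
Merged: (0,6), (8,14), (18,22), (28,36), (36,38).
Number of components = 5

5


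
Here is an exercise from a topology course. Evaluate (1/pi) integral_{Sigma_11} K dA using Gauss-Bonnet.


Gauss-Bonnet: integral K dA = 2*pi*chi(M).
chi(Sigma_11) = 2 - 2*11 = -20.
(integral K dA)/pi = 2*chi = 2*(-20) = -40

-40


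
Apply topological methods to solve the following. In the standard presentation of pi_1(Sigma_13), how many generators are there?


Standard presentation: pi_1(Sigma_g) = <a_1,b_1,...,a_g,b_g | [a_1,b_1]...[a_g,b_g] = 1>.
Number of generators = 2g = 2*13 = 26

26


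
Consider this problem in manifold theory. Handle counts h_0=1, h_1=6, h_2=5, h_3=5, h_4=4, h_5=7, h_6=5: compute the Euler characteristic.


Handles of index k contribute (-1)^k to chi (same as CW cells).
chi = (1) + (-6) + (5) + (-5) + (4) + (-7) + (5) = -3

-3


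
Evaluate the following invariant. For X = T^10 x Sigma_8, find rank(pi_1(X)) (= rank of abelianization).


pi_1(A x B) = pi_1(A) x pi_1(B); rank of abelianization = b_1.
b_1(T^10) = 10, b_1(Sigma_8) = 2*8 = 16.
b_1(product) = 10 + 16 = 26

26


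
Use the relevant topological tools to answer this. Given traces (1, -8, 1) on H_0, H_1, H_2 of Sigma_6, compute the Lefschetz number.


L(f) = tr(f_0*) - tr(f_1*) + tr(f_2*).
= 1 - (-8) + (1)
= 10

10


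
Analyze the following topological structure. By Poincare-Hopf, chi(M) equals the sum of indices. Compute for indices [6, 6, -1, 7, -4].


Poincare-Hopf: chi(M) = sum of indices of zeros.
chi = (6) + (6) + (-1) + (7) + (-4) = 14

14


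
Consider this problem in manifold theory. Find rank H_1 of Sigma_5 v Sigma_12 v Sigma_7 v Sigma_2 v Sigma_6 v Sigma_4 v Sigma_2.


For a wedge X v Y: reduced H_k(X v Y) = H_k(X) + H_k(Y).
Each Sigma_g contributes b_1 = 2g.
b_1 = 10 + 24 + 14 + 4 + 12 + 8 + 4 = 76

76


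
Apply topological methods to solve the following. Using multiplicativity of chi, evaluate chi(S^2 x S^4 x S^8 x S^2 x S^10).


chi is multiplicative: chi(X x Y) = chi(X) chi(Y).
Each even-dim sphere has chi = 2. There are 5 factors.
chi = 2^5 = 32

32


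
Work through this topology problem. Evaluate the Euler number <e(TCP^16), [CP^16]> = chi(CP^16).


For any closed oriented manifold, <e(TM),[M]> = chi(M).
chi(CP^16) = 16+1 = 17

17


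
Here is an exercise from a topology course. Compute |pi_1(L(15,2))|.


pi_1(L(p,q)) = Z/pZ for any q coprime to p.
|pi_1(L(15,2))| = 15

15


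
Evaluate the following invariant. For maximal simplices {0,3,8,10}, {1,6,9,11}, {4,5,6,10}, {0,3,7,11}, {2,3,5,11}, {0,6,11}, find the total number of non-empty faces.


Each maximal simplex on m vertices has 2^m - 1 nonempty faces.
Take the union (dedupe shared faces).
Total distinct faces = 67

67


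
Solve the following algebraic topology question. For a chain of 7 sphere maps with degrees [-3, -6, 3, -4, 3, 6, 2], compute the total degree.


Degree is multiplicative: deg(composition) = product of degrees.
= (-3) * (-6) * (3) * (-4) * (3) * (6) * (2) = -7776

-7776


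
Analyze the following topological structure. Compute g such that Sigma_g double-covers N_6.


chi(N_6) = 2 - 6 = -4.
Double cover: chi(Sigma_g) = 2 * chi(N_6) = 2*(-4) = -8.
2 - 2g = -8, so g = (2 - (-8))/2 = 10/2 = 5

5


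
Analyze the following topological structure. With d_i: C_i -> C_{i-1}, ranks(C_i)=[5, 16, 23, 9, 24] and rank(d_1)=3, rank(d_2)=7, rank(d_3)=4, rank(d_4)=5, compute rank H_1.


rank H_k = rank(ker d_k) - rank(im d_{k+1}).
rank(ker d_1) = rank(C_1) - rank(d_1) = 16 - 3 = 13.
rank(im d_{1+1}) = 7.
rank H_1 = 13 - 7 = 6

6


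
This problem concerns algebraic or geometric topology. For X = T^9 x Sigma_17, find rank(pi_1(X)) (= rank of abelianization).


pi_1(A x B) = pi_1(A) x pi_1(B); rank of abelianization = b_1.
b_1(T^9) = 9, b_1(Sigma_17) = 2*17 = 34.
b_1(product) = 9 + 34 = 43

43


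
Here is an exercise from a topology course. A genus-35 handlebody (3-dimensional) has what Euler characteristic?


A genus-g handlebody deformation retracts to a wedge of g circles.
chi(vee_g S^1) = 1 - g.
chi(H_35) = 1 - 35 = -34

-34


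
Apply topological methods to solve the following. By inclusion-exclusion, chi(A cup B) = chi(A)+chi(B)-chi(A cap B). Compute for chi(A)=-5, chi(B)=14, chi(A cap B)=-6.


chi(A cup B) = chi(A) + chi(B) - chi(A cap B)
= -5 + (14) - (-6)
= 15

15


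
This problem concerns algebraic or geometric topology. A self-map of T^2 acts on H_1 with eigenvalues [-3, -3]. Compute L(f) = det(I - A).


For a torus self-map: L(f) = det(I - A) where A acts on H_1.
L(f) = (1--3) * (1--3) = 4 * 4 = 16

16


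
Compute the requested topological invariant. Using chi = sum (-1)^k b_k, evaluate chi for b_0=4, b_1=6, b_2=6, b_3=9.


chi = sum_k (-1)^k b_k.
= (4) + (-6) + (6) + (-9)
= -5

-5


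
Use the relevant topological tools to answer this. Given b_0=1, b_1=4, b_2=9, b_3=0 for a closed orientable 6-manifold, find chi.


By Poincare duality b_k = b_{6-k}, so full Betti numbers: b_0=1, b_1=4, b_2=9, b_3=0, b_4=9, b_5=4, b_6=1.
chi = sum (-1)^k b_k = 12

12


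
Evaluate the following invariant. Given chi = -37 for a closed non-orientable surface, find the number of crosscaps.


chi = 2 - k for closed non-orientable surfaces with k crosscaps.
-37 = 2 - k
k = 2 - (-37) = 39

39


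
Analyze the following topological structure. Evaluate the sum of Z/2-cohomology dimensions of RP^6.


H^k(RP^6; Z/2) = Z/2 for each 0 <= k <= 6.
Total dimension = 6 + 1 = 7

7


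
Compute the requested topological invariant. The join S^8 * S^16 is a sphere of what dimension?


Join of spheres: S^m * S^n = S^{m+n+1}.
dim = 8 + 16 + 1 = 25

25


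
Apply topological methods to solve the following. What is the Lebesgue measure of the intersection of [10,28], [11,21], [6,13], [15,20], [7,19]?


Intersection = [max(a_i), min(b_i)] = [15, 13].
Since 15 > 13, the intersection is empty.
Length = 0

0


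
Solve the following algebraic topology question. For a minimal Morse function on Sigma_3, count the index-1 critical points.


A perfect Morse function has m_k = b_k.
For Sigma_3: b_0=1, b_1=2g=6, b_2=1.
Saddles m_1 = 2g = 6

6


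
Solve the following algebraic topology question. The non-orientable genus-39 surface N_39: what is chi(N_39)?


For a non-orientable closed surface with k crosscaps: chi = 2 - k.
Here k = 39.
chi = 2 - 39 = -37

-37


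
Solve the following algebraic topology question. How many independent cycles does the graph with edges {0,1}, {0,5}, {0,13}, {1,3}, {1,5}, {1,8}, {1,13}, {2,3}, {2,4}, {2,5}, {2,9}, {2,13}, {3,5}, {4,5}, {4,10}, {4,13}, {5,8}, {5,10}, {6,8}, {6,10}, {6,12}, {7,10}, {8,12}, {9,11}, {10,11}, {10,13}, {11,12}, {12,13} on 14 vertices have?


b_1 = E - V + (number of components).
E = 28, V = 14, components = 1.
b_1 = 28 - 14 + 1 = 15

15


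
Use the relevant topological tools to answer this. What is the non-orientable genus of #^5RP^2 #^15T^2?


Since a >= 1, the sum is non-orientable; each T^2 can be replaced by RP^2 # RP^2 (since T^2#RP^2 = 3RP^2).
Total crosscaps k = 5 + 2*15 = 35.
Check via chi: chi = 5*1 + 15*0 - (5+15-1)*2 = -33 = 2 - k = -33. Consistent.

35


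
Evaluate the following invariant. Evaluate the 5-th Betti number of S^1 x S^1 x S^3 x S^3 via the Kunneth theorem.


Each S^d has Poincare polynomial 1 + t^d.
The product S^1 x S^1 x S^3 x S^3 has Poincare polynomial prod(1+t^d_i).
Expanding: b_0=1, b_1=2, b_2=1, b_3=2, b_4=4, b_5=2, b_6=1, b_7=2, b_8=1.
b_5 = 2

2


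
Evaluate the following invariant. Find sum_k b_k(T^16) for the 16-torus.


b_k(T^16) = C(16,k), so the sum over k is sum_k C(16,k) = 2^16.
Total = 2^16 = 65536

65536


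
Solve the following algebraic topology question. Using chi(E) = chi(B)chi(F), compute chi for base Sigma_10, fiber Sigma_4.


For a fiber bundle F -> E -> B (with CW structure): chi(E) = chi(B) * chi(F).
chi(Sigma_10) = -18, chi(Sigma_4) = -6.
chi(E) = (-18) * (-6) = 108

108


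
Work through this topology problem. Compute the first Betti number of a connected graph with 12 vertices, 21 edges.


For a connected graph: rank(pi_1) = b_1 = E - V + 1 = 1 - chi.
chi = V - E = 12 - 21 = -9.
rank = 1 - (-9) = 21 - 12 + 1 = 10

10


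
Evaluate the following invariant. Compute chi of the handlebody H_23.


A genus-g handlebody deformation retracts to a wedge of g circles.
chi(vee_g S^1) = 1 - g.
chi(H_23) = 1 - 23 = -22

-22


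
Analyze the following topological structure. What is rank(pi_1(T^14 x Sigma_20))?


pi_1(A x B) = pi_1(A) x pi_1(B); rank of abelianization = b_1.
b_1(T^14) = 14, b_1(Sigma_20) = 2*20 = 40.
b_1(product) = 14 + 40 = 54

54


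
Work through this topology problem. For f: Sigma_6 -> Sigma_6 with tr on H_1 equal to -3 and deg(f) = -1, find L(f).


L(f) = tr(f_0*) - tr(f_1*) + tr(f_2*).
= 1 - (-3) + (-1)
= 3

3


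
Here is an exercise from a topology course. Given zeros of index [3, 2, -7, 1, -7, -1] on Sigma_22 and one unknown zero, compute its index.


Poincare-Hopf: sum of indices = chi(M).
chi(Sigma_22) = 2 - 2*22 = -42.
Sum of known indices = -9.
x = chi - (sum known) = -42 - (-9) = -33

-33


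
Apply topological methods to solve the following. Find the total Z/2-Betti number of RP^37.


H^k(RP^37; Z/2) = Z/2 for each 0 <= k <= 37.
Total dimension = 37 + 1 = 38

38


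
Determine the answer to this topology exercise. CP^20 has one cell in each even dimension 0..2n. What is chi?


CP^20 has one cell in each even dimension 0, 2, ..., 2*20 (20+1 cells total).
All cells are even-dimensional, so chi = number of cells.
chi = 20 + 1 = 21

21


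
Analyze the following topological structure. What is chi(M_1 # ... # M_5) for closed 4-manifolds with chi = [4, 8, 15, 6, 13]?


For n-manifolds: chi(A#B) = chi(A) + chi(B) - chi(S^4).
chi(S^4) = 1 + (-1)^4 = 2.
chi(#) = (sum chi_i) - (5-1)*chi(S^4) = 46 - 4*2 = 38

38


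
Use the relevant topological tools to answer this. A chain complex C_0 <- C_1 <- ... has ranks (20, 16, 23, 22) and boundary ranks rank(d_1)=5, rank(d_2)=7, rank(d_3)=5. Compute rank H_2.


rank H_k = rank(ker d_k) - rank(im d_{k+1}).
rank(ker d_2) = rank(C_2) - rank(d_2) = 23 - 7 = 16.
rank(im d_{2+1}) = 5.
rank H_2 = 16 - 5 = 11

11


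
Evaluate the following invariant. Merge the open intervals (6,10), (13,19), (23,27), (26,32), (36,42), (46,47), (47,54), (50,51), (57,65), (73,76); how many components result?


Sort and merge overlapping open intervals.
Merged: (6,10), (13,19), (23,32), (36,42), (46,47), (47,54), (57,65), (73,76).
Number of components = 8

8


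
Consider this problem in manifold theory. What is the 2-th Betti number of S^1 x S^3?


Each S^d has Poincare polynomial 1 + t^d.
The product S^1 x S^3 has Poincare polynomial prod(1+t^d_i).
Expanding: b_0=1, b_1=1, b_3=1, b_4=1.
b_2 = 0

0


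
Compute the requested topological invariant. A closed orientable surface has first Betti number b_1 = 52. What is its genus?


For a closed orientable surface: b_1 = 2g.
52 = 2g
g = 52 / 2 = 26

26


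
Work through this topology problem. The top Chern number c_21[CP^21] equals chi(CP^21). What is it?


For any closed oriented manifold, <e(TM),[M]> = chi(M).
chi(CP^21) = 21+1 = 22

22


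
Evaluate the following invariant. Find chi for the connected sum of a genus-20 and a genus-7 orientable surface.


chi(Sigma_20) = 2 - 2*20 = -38
chi(Sigma_7) = 2 - 2*7 = -12
For surfaces: chi(A#B) = chi(A) + chi(B) - 2.
chi = -38 + -12 - 2 = -52

-52


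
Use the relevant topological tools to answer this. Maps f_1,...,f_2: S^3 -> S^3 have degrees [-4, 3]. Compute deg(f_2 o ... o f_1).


Degree is multiplicative: deg(composition) = product of degrees.
= (-4) * (3) = -12

-12


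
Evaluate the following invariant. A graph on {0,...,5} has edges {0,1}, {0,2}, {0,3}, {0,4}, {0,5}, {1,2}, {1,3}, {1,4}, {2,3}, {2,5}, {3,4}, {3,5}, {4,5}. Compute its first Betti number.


b_1 = E - V + (number of components).
E = 13, V = 6, components = 1.
b_1 = 13 - 6 + 1 = 8

8


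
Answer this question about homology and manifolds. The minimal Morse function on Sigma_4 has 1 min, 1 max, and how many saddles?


A perfect Morse function has m_k = b_k.
For Sigma_4: b_0=1, b_1=2g=8, b_2=1.
Saddles m_1 = 2g = 8

8


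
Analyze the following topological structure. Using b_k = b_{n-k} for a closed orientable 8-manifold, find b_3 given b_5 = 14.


Poincare duality for closed orientable n-manifolds: b_k = b_{n-k}.
Here n = 8, so b_3 = b_5 = 14

14


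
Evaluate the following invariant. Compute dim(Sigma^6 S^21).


Each suspension raises dimension by 1: Sigma S^n = S^{n+1}.
Sigma^6 S^21 = S^{21+6} = S^27

27


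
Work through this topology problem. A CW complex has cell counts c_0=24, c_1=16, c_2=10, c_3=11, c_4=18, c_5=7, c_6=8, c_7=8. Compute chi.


chi = sum_k (-1)^k c_k.
= (-1)^0*24 + (-1)^1*16 + (-1)^2*10 + (-1)^3*11 + (-1)^4*18 + (-1)^5*7 + (-1)^6*8 + (-1)^7*8
= (24) + (-16) + (10) + (-11) + (18) + (-7) + (8) + (-8)
= 18

18


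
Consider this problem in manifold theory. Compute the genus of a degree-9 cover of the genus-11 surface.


For an n-sheeted cover: chi(E) = n * chi(B).
chi(Sigma_11) = 2 - 2*11 = -20.
chi(E) = 9 * (-20) = -180.
genus(E) = (2 - chi(E))/2 = (2 - (-180))/2 = 182/2 = 91

91


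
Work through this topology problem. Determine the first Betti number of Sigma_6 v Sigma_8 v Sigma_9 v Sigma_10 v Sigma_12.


For a wedge X v Y: reduced H_k(X v Y) = H_k(X) + H_k(Y).
Each Sigma_g contributes b_1 = 2g.
b_1 = 12 + 16 + 18 + 20 + 24 = 90

90


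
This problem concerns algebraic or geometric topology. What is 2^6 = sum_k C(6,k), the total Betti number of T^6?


b_k(T^6) = C(6,k), so the sum over k is sum_k C(6,k) = 2^6.
Total = 2^6 = 64

64


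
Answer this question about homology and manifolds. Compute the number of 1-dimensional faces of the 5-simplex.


Delta^5 has 5+1 vertices. A 1-face is a choice of 1+1 vertices.
f_1 = C(5+1, 1+1) = C(6,2) = 15

15


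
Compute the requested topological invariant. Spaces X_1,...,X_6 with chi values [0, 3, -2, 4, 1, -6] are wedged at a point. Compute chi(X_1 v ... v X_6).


chi(A v B) = chi(A) + chi(B) - 1 (one point identified).
For 6 spaces: chi = (sum chi_i) - (6 - 1).
sum = 0; chi = 0 - 5 = -5

-5


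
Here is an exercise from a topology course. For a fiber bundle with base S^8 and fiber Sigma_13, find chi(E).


chi(S^8) = 2 (n even), chi(Sigma_13) = 2 - 2*13 = -24.
chi(E) = 2 * (-24) = -48

-48


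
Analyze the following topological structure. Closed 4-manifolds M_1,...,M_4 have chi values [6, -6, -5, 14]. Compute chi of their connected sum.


For n-manifolds: chi(A#B) = chi(A) + chi(B) - chi(S^4).
chi(S^4) = 1 + (-1)^4 = 2.
chi(#) = (sum chi_i) - (4-1)*chi(S^4) = 9 - 3*2 = 3

3


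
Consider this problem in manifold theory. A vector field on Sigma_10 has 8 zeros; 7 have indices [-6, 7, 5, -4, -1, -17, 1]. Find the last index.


Poincare-Hopf: sum of indices = chi(M).
chi(Sigma_10) = 2 - 2*10 = -18.
Sum of known indices = -15.
x = chi - (sum known) = -18 - (-15) = -3

-3


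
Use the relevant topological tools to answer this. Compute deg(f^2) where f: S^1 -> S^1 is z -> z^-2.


deg(f) = -2. Degree is multiplicative: deg(f^2) = (deg f)^2.
deg(f^2) = (-2)^2 = 4

4


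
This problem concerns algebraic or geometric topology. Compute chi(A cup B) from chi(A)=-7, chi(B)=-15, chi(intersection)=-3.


chi(A cup B) = chi(A) + chi(B) - chi(A cap B)
= -7 + (-15) - (-3)
= -19

-19


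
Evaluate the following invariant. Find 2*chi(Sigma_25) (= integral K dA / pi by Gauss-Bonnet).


Gauss-Bonnet: integral K dA = 2*pi*chi(M).
chi(Sigma_25) = 2 - 2*25 = -48.
(integral K dA)/pi = 2*chi = 2*(-48) = -96

-96


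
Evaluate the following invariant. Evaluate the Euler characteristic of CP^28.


CP^28 has one cell in each even dimension 0, 2, ..., 2*28 (28+1 cells total).
All cells are even-dimensional, so chi = number of cells.
chi = 28 + 1 = 29

29


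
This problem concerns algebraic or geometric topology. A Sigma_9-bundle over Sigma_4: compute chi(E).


For a fiber bundle F -> E -> B (with CW structure): chi(E) = chi(B) * chi(F).
chi(Sigma_4) = -6, chi(Sigma_9) = -16.
chi(E) = (-6) * (-16) = 96

96


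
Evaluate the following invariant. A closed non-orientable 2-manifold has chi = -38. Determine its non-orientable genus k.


chi = 2 - k for closed non-orientable surfaces with k crosscaps.
-38 = 2 - k
k = 2 - (-38) = 40

40


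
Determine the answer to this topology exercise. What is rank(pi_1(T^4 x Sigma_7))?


pi_1(A x B) = pi_1(A) x pi_1(B); rank of abelianization = b_1.
b_1(T^4) = 4, b_1(Sigma_7) = 2*7 = 14.
b_1(product) = 4 + 14 = 18

18


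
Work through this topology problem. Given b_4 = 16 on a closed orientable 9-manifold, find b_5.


Poincare duality for closed orientable n-manifolds: b_k = b_{n-k}.
Here n = 9, so b_5 = b_4 = 16

16


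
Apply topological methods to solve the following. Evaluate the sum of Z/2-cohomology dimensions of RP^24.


H^k(RP^24; Z/2) = Z/2 for each 0 <= k <= 24.
Total dimension = 24 + 1 = 25

25


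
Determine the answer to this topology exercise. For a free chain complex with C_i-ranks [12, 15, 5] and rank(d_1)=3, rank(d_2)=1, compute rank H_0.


rank H_k = rank(ker d_k) - rank(im d_{k+1}).
rank(ker d_0) = rank(C_0) - rank(d_0) = 12 - 0 = 12.
rank(im d_{0+1}) = 3.
rank H_0 = 12 - 3 = 9

9


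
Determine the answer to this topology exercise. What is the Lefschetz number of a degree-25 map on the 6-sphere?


On S^6: L(f) = tr(f_0*) + (-1)^6 tr(f_6*) = 1 + (-1)^6 * deg(f).
L(f) = 1 + (-1)^6 * 25 = 1 + 25 = 26

26


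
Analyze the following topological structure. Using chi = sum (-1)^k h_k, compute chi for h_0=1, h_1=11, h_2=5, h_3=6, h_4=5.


Handles of index k contribute (-1)^k to chi (same as CW cells).
chi = (1) + (-11) + (5) + (-6) + (5) = -6

-6


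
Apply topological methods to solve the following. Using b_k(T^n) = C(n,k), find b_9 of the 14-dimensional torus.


By the Kunneth formula, b_k(T^n) = C(n,k).
b_9(T^14) = C(14,9).
C(14,9) = 14!/(9!*5!) = 2002

2002


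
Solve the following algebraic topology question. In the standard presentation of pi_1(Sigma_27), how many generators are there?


Standard presentation: pi_1(Sigma_g) = <a_1,b_1,...,a_g,b_g | [a_1,b_1]...[a_g,b_g] = 1>.
Number of generators = 2g = 2*27 = 54

54


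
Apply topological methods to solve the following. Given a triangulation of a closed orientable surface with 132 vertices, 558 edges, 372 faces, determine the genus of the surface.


chi = V - E + F = 132 - 558 + 372 = -54
For orientable closed surface: chi = 2 - 2g, so g = (2 - chi)/2.
g = (2 - (-54)) / 2 = 56 / 2 = 28

28


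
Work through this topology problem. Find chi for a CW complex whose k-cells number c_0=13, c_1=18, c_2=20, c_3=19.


chi = sum_k (-1)^k c_k.
= (-1)^0*13 + (-1)^1*18 + (-1)^2*20 + (-1)^3*19
= (13) + (-18) + (20) + (-19)
= -4

-4


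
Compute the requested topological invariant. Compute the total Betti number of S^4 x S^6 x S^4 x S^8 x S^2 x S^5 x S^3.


Total Betti number is multiplicative under products.
Each S^d (d>=1) has total Betti number 2.
There are 7 sphere factors.
Total = 2^7 = 128

128


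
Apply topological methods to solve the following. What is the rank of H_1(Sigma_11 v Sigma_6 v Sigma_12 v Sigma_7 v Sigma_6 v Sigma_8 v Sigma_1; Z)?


For a wedge X v Y: reduced H_k(X v Y) = H_k(X) + H_k(Y).
Each Sigma_g contributes b_1 = 2g.
b_1 = 22 + 12 + 24 + 14 + 12 + 16 + 2 = 102

102


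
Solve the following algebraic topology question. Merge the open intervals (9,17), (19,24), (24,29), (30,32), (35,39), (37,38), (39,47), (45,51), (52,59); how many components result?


Sort and merge overlapping open intervals.
Merged: (9,17), (19,24), (24,29), (30,32), (35,39), (39,51), (52,59).
Number of components = 7

7


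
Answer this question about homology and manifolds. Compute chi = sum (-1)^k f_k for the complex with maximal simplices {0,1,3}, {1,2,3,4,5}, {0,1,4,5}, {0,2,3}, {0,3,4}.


Enumerate all faces; f-vector: f_0=6, f_1=15, f_2=16, f_3=6, f_4=1.
chi = sum (-1)^k f_k = 2

2


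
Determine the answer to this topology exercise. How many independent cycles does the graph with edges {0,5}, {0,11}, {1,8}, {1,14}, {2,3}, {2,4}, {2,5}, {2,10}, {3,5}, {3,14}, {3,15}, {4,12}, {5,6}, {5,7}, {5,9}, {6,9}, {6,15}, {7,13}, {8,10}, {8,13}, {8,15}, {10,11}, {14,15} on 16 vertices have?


b_1 = E - V + (number of components).
E = 23, V = 16, components = 1.
b_1 = 23 - 16 + 1 = 8

8


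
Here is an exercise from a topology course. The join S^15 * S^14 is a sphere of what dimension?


Join of spheres: S^m * S^n = S^{m+n+1}.
dim = 15 + 14 + 1 = 30

30


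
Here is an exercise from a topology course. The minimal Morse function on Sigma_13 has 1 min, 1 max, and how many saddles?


A perfect Morse function has m_k = b_k.
For Sigma_13: b_0=1, b_1=2g=26, b_2=1.
Saddles m_1 = 2g = 26

26


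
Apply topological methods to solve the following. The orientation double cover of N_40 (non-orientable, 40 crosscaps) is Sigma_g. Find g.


chi(N_40) = 2 - 40 = -38.
Double cover: chi(Sigma_g) = 2 * chi(N_40) = 2*(-38) = -76.
2 - 2g = -76, so g = (2 - (-76))/2 = 78/2 = 39

39


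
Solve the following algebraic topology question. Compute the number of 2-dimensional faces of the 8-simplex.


Delta^8 has 8+1 vertices. A 2-face is a choice of 2+1 vertices.
f_2 = C(8+1, 2+1) = C(9,3) = 84

84


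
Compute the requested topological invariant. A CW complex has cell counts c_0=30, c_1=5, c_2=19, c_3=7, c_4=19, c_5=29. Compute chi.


chi = sum_k (-1)^k c_k.
= (-1)^0*30 + (-1)^1*5 + (-1)^2*19 + (-1)^3*7 + (-1)^4*19 + (-1)^5*29
= (30) + (-5) + (19) + (-7) + (19) + (-29)
= 27

27


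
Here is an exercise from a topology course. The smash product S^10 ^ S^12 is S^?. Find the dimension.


S^m ^ S^n = S^{m+n}.
k = 10 + 12 = 22

22


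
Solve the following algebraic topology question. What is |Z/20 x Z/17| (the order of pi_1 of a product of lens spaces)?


pi_1(X x Y) = pi_1(X) x pi_1(Y).
pi_1(L(20,1)) = Z/20, pi_1(L(17,1)) = Z/17.
|Z/20 x Z/17| = 20 * 17 = 340

340


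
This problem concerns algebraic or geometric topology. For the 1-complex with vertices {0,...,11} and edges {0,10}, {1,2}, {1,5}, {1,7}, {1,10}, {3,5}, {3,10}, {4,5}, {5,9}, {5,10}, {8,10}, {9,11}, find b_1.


b_1 = E - V + (number of components).
E = 12, V = 12, components = 2.
b_1 = 12 - 12 + 2 = 2

2


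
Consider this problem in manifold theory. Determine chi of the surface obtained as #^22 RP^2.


For a non-orientable closed surface with k crosscaps: chi = 2 - k.
Here k = 22.
chi = 2 - 22 = -20

-20


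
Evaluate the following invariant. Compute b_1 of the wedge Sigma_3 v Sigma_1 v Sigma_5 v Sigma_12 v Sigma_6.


For a wedge X v Y: reduced H_k(X v Y) = H_k(X) + H_k(Y).
Each Sigma_g contributes b_1 = 2g.
b_1 = 6 + 2 + 10 + 24 + 12 = 54

54


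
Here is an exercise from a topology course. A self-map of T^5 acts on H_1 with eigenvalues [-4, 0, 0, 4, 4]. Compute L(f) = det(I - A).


For a torus self-map: L(f) = det(I - A) where A acts on H_1.
L(f) = (1--4) * (1-0) * (1-0) * (1-4) * (1-4) = 5 * 1 * 1 * -3 * -3 = 45

45


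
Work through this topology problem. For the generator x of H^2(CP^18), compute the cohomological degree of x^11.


|x| = 2 in H^*(CP^n).
|x^11| = 11 * |x| = 11 * 2 = 22

22


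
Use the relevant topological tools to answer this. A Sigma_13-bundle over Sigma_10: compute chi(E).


For a fiber bundle F -> E -> B (with CW structure): chi(E) = chi(B) * chi(F).
chi(Sigma_10) = -18, chi(Sigma_13) = -24.
chi(E) = (-18) * (-24) = 432

432


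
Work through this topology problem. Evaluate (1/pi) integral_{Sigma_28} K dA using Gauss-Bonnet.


Gauss-Bonnet: integral K dA = 2*pi*chi(M).
chi(Sigma_28) = 2 - 2*28 = -54.
(integral K dA)/pi = 2*chi = 2*(-54) = -108

-108


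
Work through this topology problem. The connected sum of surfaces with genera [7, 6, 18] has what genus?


Genus is additive under connected sum of orientable surfaces.
g = 7 + 6 + 18 = 31

31


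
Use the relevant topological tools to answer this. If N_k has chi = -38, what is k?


chi = 2 - k for closed non-orientable surfaces with k crosscaps.
-38 = 2 - k
k = 2 - (-38) = 40

40
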